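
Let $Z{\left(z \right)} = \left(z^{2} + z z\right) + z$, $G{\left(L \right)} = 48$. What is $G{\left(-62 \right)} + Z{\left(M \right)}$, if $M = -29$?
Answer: $1701$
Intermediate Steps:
$Z{\left(z \right)} = z + 2 z^{2}$ ($Z{\left(z \right)} = \left(z^{2} + z^{2}\right) + z = 2 z^{2} + z = z + 2 z^{2}$)
$G{\left(-62 \right)} + Z{\left(M \right)} = 48 - 29 \left(1 + 2 \left(-29\right)\right) = 48 - 29 \left(1 - 58\right) = 48 - -1653 = 48 + 1653 = 1701$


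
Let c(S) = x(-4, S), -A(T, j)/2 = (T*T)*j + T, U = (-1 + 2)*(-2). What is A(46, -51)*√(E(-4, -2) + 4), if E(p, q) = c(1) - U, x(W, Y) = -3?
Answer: 215740*√3 ≈ 3.7367e+5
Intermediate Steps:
U = -2 (U = 1*(-2) = -2)
A(T, j) = -2*T - 2*j*T² (A(T, j) = -2*((T*T)*j + T) = -2*(T²*j + T) = -2*(j*T² + T) = -2*(T + j*T²) = -2*T - 2*j*T²)
c(S) = -3
E(p, q) = -1 (E(p, q) = -3 - 1*(-2) = -3 + 2 = -1)
A(46, -51)*√(E(-4, -2) + 4) = (-2*46*(1 + 46*(-51)))*√(-1 + 4) = (-2*46*(1 - 2346))*√3 = (-2*46*(-2345))*√3 = 215740*√3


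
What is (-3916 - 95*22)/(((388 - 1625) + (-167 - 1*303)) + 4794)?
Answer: -286/147 ≈ -1.9456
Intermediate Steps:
(-3916 - 95*22)/(((388 - 1625) + (-167 - 1*303)) + 4794) = (-3916 - 2090)/((-1237 + (-167 - 303)) + 4794) = -6006/((-1237 - 470) + 4794) = -6006/(-1707 + 4794) = -6006/3087 = -6006*1/3087 = -286/147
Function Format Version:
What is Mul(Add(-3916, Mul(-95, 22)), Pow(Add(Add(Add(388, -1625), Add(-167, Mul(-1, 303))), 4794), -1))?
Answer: Rational(-286, 147) ≈ -1.9456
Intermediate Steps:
Mul(Add(-3916, Mul(-95, 22)), Pow(Add(Add(Add(388, -1625), Add(-167, Mul(-1, 303))), 4794), -1)) = Mul(Add(-3916, -2090), Pow(Add(Add(-1237, Add(-167, -303)), 4794), -1)) = Mul(-6006, Pow(Add(Add(-1237, -470), 4794), -1)) = Mul(-6006, Pow(Add(-1707, 4794), -1)) = Mul(-6006, Pow(3087, -1)) = Mul(-6006, Rational(1, 3087)) = Rational(-286, 147)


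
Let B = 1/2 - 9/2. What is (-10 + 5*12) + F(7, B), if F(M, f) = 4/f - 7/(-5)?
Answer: 252/5 ≈ 50.400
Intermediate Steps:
B = -4 (B = 1*(½) - 9*½ = ½ - 9/2 = -4)
F(M, f) = 7/5 + 4/f (F(M, f) = 4/f - 7*(-⅕) = 4/f + 7/5 = 7/5 + 4/f)
(-10 + 5*12) + F(7, B) = (-10 + 5*12) + (7/5 + 4/(-4)) = (-10 + 60) + (7/5 + 4*(-¼)) = 50 + (7/5 - 1) = 50 + ⅖ = 252/5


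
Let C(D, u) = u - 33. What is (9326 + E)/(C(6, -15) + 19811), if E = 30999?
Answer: 40325/19763 ≈ 2.0404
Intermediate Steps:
C(D, u) = -33 + u
(9326 + E)/(C(6, -15) + 19811) = (9326 + 30999)/((-33 - 15) + 19811) = 40325/(-48 + 19811) = 40325/19763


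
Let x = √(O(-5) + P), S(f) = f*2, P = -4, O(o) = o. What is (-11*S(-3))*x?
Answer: 198*I ≈ 198.0*I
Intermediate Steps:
S(f) = 2*f
x = 3*I (x = √(-5 - 4) = √(-9) = 3*I ≈ 3.0*I)
(-11*S(-3))*x = (-22*(-3))*(3*I) = (-11*(-6))*(3*I) = 66*(3*I) = 198*I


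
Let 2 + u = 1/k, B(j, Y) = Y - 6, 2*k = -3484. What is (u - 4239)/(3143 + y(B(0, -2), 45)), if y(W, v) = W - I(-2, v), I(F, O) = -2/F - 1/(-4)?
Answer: -14775646/10917985 ≈ -1.3533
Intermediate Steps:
k = -1742 (k = (½)*(-3484) = -1742)
I(F, O) = ¼ - 2/F (I(F, O) = -2/F - 1*(-¼) = -2/F + ¼ = ¼ - 2/F)
B(j, Y) = -6 + Y
y(W, v) = -5/4 + W (y(W, v) = W - (-8 - 2)/(4*(-2)) = W - (-1)*(-10)/(4*2) = W - 1*5/4 = W - 5/4 = -5/4 + W)
u = -3485/1742 (u = -2 + 1/(-1742) = -2 - 1/1742 = -3485/1742 ≈ -2.0006)
(u - 4239)/(3143 + y(B(0, -2), 45)) = (-3485/1742 - 4239)/(3143 + (-5/4 + (-6 - 2))) = -7387823/(1742*(3143 + (-5/4 - 8))) = -7387823/(1742*(3143 - 37/4)) = -7387823/(1742*12535/4) = -7387823/1742*4/12535 = -14775646/10917985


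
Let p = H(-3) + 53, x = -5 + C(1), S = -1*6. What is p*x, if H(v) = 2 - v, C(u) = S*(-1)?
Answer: 58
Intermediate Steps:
S = -6
C(u) = 6 (C(u) = -6*(-1) = 6)
x = 1 (x = -5 + 6 = 1)
p = 58 (p = (2 - 1*(-3)) + 53 = (2 + 3) + 53 = 5 + 53 = 58)
p*x = 58*1 = 58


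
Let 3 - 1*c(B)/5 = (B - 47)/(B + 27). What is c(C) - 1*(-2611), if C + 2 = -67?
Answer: 54856/21 ≈ 2612.2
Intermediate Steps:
C = -69 (C = -2 - 67 = -69)
c(B) = 15 - 5*(-47 + B)/(27 + B) (c(B) = 15 - 5*(B - 47)/(B + 27) = 15 - 5*(-47 + B)/(27 + B))
c(C) - 1*(-2611) = 10*(64 - 69)/(27 - 69) - 1*(-2611) = 10*(-5)/(-42) + 2611 = 10*(-1/42)*(-5) + 2611 = 25/21 + 2611 = 54856/21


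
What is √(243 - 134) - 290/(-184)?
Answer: 145/92 + √109 ≈ 12.016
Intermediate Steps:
√(243 - 134) - 290/(-184) = √109 - 290*(-1)/184 = √109 - 1*(-145/92) = √109 + 145/92 = 145/92 + √109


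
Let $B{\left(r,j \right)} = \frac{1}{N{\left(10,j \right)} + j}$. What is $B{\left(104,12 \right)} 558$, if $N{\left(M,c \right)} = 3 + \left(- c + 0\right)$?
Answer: $186$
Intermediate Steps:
$N{\left(M,c \right)} = 3 - c$
$B{\left(r,j \right)} = \frac{1}{3}$ ($B{\left(r,j \right)} = \frac{1}{\left(3 - j\right) + j} = \frac{1}{3}$)
$B{\left(104,12 \right)} 558 = \frac{1}{3} \cdot 558 = 186$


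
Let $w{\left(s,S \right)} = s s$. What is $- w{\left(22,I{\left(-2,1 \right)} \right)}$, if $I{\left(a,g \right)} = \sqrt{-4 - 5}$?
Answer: $-484$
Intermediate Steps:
$I{\left(a,g \right)} = 3 i$ ($I{\left(a,g \right)} = \sqrt{-9} = 3 i$)
$w{\left(s,S \right)} = s^{2}$
$- w{\left(22,I{\left(-2,1 \right)} \right)} = - 22^{2} = \left(-1\right) 484 = -484$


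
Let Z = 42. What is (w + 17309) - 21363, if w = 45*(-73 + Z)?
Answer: -5449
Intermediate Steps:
w = -1395 (w = 45*(-73 + 42) = 45*(-31) = -1395)
(w + 17309) - 21363 = (-1395 + 17309) - 21363 = 15914 - 21363 = -5449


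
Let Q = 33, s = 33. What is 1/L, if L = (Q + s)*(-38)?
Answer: -1/2508 ≈ -0.00039872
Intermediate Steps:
L = -2508 (L = (33 + 33)*(-38) = 66*(-38) = -2508)
1/L = 1/(-2508) = -1/2508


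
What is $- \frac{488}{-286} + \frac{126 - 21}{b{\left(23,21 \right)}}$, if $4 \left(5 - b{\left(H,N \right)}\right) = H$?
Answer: $- \frac{19776}{143} \approx -138.29$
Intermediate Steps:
$b{\left(H,N \right)} = 5 - \frac{H}{4}$
$- \frac{488}{-286} + \frac{126 - 21}{b{\left(23,21 \right)}} = - \frac{488}{-286} + \frac{126 - 21}{5 - \frac{23}{4}} = \left(-488\right) \left(- \frac{1}{286}\right) + \frac{105}{5 - \frac{23}{4}} = \frac{244}{143} + \frac{105}{- \frac{3}{4}} = \frac{244}{143} + 105 \left(- \frac{4}{3}\right) = \frac{244}{143} - 140 = - \frac{19776}{143}$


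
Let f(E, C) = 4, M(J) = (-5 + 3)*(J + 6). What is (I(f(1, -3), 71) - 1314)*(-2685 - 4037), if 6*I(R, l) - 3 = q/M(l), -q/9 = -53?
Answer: 1360253837/154 ≈ 8.8328e+6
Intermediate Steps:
q = 477 (q = -9*(-53) = 477)
M(J) = -12 - 2*J (M(J) = -2*(6 + J) = -12 - 2*J)
I(R, l) = 1/2 + 159/(2*(-12 - 2*l)) (I(R, l) = 1/2 + (477/(-12 - 2*l))/6 = 1/2 + 159/(2*(-12 - 2*l)))
(I(f(1, -3), 71) - 1314)*(-2685 - 4037) = ((-147 + 2*71)/(4*(6 + 71)) - 1314)*(-2685 - 4037) = ((1/4)*(-147 + 142)/77 - 1314)*(-6722) = ((1/4)*(1/77)*(-5) - 1314)*(-6722) = (-5/308 - 1314)*(-6722) = -404717/308*(-6722) = 1360253837/154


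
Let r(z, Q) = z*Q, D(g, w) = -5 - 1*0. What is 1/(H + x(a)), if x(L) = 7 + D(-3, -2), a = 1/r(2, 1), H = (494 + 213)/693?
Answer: 99/299 ≈ 0.33110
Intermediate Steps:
D(g, w) = -5 (D(g, w) = -5 + 0 = -5)
H = 101/99 (H = 707*(1/693) = 101/99 ≈ 1.0202)
r(z, Q) = Q*z
a = ½ (a = 1/(1*2) = 1/2 = ½ ≈ 0.50000)
x(L) = 2 (x(L) = 7 - 5 = 2)
1/(H + x(a)) = 1/(101/99 + 2) = 1/(299/99) = 99/299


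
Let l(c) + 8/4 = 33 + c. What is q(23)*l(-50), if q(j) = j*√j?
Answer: -437*√23 ≈ -2095.8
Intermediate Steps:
q(j) = j^(3/2)
l(c) = 31 + c (l(c) = -2 + (33 + c) = 31 + c)
q(23)*l(-50) = 23^(3/2)*(31 - 50) = (23*√23)*(-19) = -437*√23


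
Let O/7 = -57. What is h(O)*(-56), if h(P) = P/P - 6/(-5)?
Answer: -616/5 ≈ -123.20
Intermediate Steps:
O = -399 (O = 7*(-57) = -399)
h(P) = 11/5 (h(P) = 1 - 6*(-1/5) = 1 + 6/5 = 11/5)
h(O)*(-56) = (11/5)*(-56) = -616/5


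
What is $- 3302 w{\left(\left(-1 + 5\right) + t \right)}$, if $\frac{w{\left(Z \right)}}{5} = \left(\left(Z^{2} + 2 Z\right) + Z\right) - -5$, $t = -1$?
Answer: $-379730$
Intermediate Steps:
$w{\left(Z \right)} = 25 + 5 Z^{2} + 15 Z$ ($w{\left(Z \right)} = 5 \left(\left(\left(Z^{2} + 2 Z\right) + Z\right) - -5\right) = 5 \left(\left(Z^{2} + 3 Z\right) + 5\right) = 5 \left(5 + Z^{2} + 3 Z\right) = 25 + 5 Z^{2} + 15 Z$)
$- 3302 w{\left(\left(-1 + 5\right) + t \right)} = - 3302 \left(25 + 5 \left(\left(-1 + 5\right) - 1\right)^{2} + 15 \left(\left(-1 + 5\right) - 1\right)\right) = - 3302 \left(25 + 5 \left(4 - 1\right)^{2} + 15 \left(4 - 1\right)\right) = - 3302 \left(25 + 5 \cdot 3^{2} + 15 \cdot 3\right) = - 3302 \left(25 + 5 \cdot 9 + 45\right) = - 3302 \left(25 + 45 + 45\right) = \left(-3302\right) 115 = -379730$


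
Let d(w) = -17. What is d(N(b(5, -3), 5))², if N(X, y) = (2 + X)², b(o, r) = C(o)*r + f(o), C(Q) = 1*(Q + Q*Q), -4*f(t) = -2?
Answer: 289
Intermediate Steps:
f(t) = ½ (f(t) = -¼*(-2) = ½)
C(Q) = Q + Q² (C(Q) = 1*(Q + Q²) = Q + Q²)
b(o, r) = ½ + o*r*(1 + o) (b(o, r) = (o*(1 + o))*r + ½ = o*r*(1 + o) + ½ = ½ + o*r*(1 + o))
d(N(b(5, -3), 5))² = (-17)² = 289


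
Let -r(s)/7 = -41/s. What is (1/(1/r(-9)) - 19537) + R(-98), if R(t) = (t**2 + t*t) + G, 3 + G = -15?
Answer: -3410/9 ≈ -378.89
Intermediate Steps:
r(s) = 287/s (r(s) = -(-287)/s = 287/s)
G = -18 (G = -3 - 15 = -18)
R(t) = -18 + 2*t**2 (R(t) = (t**2 + t*t) - 18 = (t**2 + t**2) - 18 = 2*t**2 - 18 = -18 + 2*t**2)
(1/(1/r(-9)) - 19537) + R(-98) = (1/(1/(287/(-9))) - 19537) + (-18 + 2*(-98)**2) = (1/(1/(287*(-1/9))) - 19537) + (-18 + 2*9604) = (1/(1/(-287/9)) - 19537) + (-18 + 19208) = (1/(-9/287) - 19537) + 19190 = (-287/9 - 19537) + 19190 = -176120/9 + 19190 = -3410/9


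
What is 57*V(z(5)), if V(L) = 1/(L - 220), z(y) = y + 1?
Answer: -57/214 ≈ -0.26636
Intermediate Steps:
z(y) = 1 + y
V(L) = 1/(-220 + L)
57*V(z(5)) = 57/(-220 + (1 + 5)) = 57/(-220 + 6) = 57/(-214) = 57*(-1/214) = -57/214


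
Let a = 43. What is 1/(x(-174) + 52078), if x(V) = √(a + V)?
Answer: 52078/2712118215 - I*√131/2712118215 ≈ 1.9202e-5 - 4.2201e-9*I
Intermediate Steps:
x(V) = √(43 + V)
1/(x(-174) + 52078) = 1/(√(43 - 174) + 52078) = 1/(√(-131) + 52078) = 1/(I*√131 + 52078) = 1/(52078 + I*√131)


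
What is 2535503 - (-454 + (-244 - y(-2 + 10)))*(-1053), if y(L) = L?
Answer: 1792085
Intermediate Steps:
2535503 - (-454 + (-244 - y(-2 + 10)))*(-1053) = 2535503 - (-454 + (-244 - (-2 + 10)))*(-1053) = 2535503 - (-454 + (-244 - 1*8))*(-1053) = 2535503 - (-454 + (-244 - 8))*(-1053) = 2535503 - (-454 - 252)*(-1053) = 2535503 - (-706)*(-1053) = 2535503 - 1*743418 = 2535503 - 743418 = 1792085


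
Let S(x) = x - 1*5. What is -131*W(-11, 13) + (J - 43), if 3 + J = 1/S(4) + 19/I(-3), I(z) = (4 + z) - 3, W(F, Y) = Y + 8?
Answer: -5615/2 ≈ -2807.5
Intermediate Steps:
S(x) = -5 + x (S(x) = x - 5 = -5 + x)
W(F, Y) = 8 + Y
I(z) = 1 + z
J = -27/2 (J = -3 + (1/(-5 + 4) + 19/(1 - 3)) = -3 + (1/(-1) + 19/(-2)) = -3 + (1*(-1) + 19*(-1/2)) = -3 + (-1 - 19/2) = -3 - 21/2 = -27/2 ≈ -13.500)
-131*W(-11, 13) + (J - 43) = -131*(8 + 13) + (-27/2 - 43) = -131*21 - 113/2 = -2751 - 113/2 = -5615/2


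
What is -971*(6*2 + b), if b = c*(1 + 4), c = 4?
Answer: -31072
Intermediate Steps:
b = 20 (b = 4*(1 + 4) = 4*5 = 20)
-971*(6*2 + b) = -971*(6*2 + 20) = -971*(12 + 20) = -971*32 = -31072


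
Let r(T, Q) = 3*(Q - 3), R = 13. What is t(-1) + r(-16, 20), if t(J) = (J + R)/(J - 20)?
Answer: 353/7 ≈ 50.429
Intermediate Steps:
t(J) = (13 + J)/(-20 + J) (t(J) = (J + 13)/(J - 20) = (13 + J)/(-20 + J))
r(T, Q) = -9 + 3*Q (r(T, Q) = 3*(-3 + Q) = -9 + 3*Q)
t(-1) + r(-16, 20) = (13 - 1)/(-20 - 1) + (-9 + 3*20) = 12/(-21) + (-9 + 60) = -1/21*12 + 51 = -4/7 + 51 = 353/7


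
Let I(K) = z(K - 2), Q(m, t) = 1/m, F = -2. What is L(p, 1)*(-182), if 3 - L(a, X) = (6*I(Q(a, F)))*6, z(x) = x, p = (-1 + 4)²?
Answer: -12922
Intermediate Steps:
p = 9 (p = 3² = 9)
I(K) = -2 + K (I(K) = K - 2 = -2 + K)
L(a, X) = 75 - 36/a (L(a, X) = 3 - 6*(-2 + 1/a)*6 = 3 - (-12 + 6/a)*6 = 3 - (-72 + 36/a) = 3 + (72 - 36/a) = 75 - 36/a)
L(p, 1)*(-182) = (75 - 36/9)*(-182) = (75 - 36*⅑)*(-182) = (75 - 4)*(-182) = 71*(-182) = -12922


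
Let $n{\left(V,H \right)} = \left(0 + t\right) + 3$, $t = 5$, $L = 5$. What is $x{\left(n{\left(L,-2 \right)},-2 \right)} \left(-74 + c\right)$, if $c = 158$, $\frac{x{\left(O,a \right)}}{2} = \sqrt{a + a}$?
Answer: $336 i \approx 336.0 i$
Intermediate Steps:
$n{\left(V,H \right)} = 8$ ($n{\left(V,H \right)} = \left(0 + 5\right) + 3 = 5 + 3 = 8$)
$x{\left(O,a \right)} = 2 \sqrt{2} \sqrt{a}$ ($x{\left(O,a \right)} = 2 \sqrt{a + a} = 2 \sqrt{2 a} = 2 \sqrt{2} \sqrt{a}$)
$x{\left(n{\left(L,-2 \right)},-2 \right)} \left(-74 + c\right) = 2 \sqrt{2} \sqrt{-2} \left(-74 + 158\right) = 2 \sqrt{2} i \sqrt{2} \cdot 84 = 4 i 84 = 336 i$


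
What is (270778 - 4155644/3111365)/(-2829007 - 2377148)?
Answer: -280828345442/5399416150525 ≈ -0.052011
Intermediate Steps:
(270778 - 4155644/3111365)/(-2829007 - 2377148) = (270778 - 4155644*1/3111365)/(-5206155) = (270778 - 4155644/3111365)*(-1/5206155) = (842485036326/3111365)*(-1/5206155) = -280828345442/5399416150525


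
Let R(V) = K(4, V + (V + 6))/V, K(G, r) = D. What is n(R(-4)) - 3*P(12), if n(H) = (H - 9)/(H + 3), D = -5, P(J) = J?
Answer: -643/17 ≈ -37.824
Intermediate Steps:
K(G, r) = -5
R(V) = -5/V
n(H) = (-9 + H)/(3 + H)
n(R(-4)) - 3*P(12) = (-9 - 5/(-4))/(3 - 5/(-4)) - 3*12 = (-9 - 5*(-¼))/(3 - 5*(-¼)) - 36 = (-9 + 5/4)/(3 + 5/4) - 36 = -31/4/(17/4) - 36 = (4/17)*(-31/4) - 36 = -31/17 - 36 = -643/17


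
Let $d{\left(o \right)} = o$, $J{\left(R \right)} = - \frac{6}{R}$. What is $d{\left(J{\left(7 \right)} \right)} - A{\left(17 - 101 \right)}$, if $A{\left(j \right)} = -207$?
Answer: $\frac{1443}{7} \approx 206.14$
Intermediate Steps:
$d{\left(J{\left(7 \right)} \right)} - A{\left(17 - 101 \right)} = - \frac{6}{7} - -207 = \left(-6\right) \frac{1}{7} + 207 = - \frac{6}{7} + 207 = \frac{1443}{7}$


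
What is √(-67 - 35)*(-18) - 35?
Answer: -35 - 18*I*√102 ≈ -35.0 - 181.79*I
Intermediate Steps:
√(-67 - 35)*(-18) - 35 = √(-102)*(-18) - 35 = (I*√102)*(-18) - 35 = -18*I*√102 - 35 = -35 - 18*I*√102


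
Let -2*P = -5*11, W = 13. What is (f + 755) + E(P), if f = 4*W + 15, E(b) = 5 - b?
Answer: 1599/2 ≈ 799.50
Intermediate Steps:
P = 55/2 (P = -(-5)*11/2 = -½*(-55) = 55/2 ≈ 27.500)
f = 67 (f = 4*13 + 15 = 52 + 15 = 67)
(f + 755) + E(P) = (67 + 755) + (5 - 1*55/2) = 822 + (5 - 55/2) = 822 - 45/2 = 1599/2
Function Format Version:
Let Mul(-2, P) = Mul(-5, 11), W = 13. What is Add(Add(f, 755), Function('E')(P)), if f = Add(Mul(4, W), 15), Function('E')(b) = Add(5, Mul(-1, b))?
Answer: Rational(1599, 2) ≈ 799.50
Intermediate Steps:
P = Rational(55, 2) (P = Mul(Rational(-1, 2), Mul(-5, 11)) = Mul(Rational(-1, 2), -55) = Rational(55, 2) ≈ 27.500)
f = 67 (f = Add(Mul(4, 13), 15) = Add(52, 15) = 67)
Add(Add(f, 755), Function('E')(P)) = Add(Add(67, 755), Add(5, Mul(-1, Rational(55, 2)))) = Add(822, Add(5, Rational(-55, 2))) = Add(822, Rational(-45, 2)) = Rational(1599, 2)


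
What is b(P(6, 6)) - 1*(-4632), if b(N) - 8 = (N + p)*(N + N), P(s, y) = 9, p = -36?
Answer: 4154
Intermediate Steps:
b(N) = 8 + 2*N*(-36 + N) (b(N) = 8 + (N - 36)*(N + N) = 8 + (-36 + N)*(2*N) = 8 + 2*N*(-36 + N))
b(P(6, 6)) - 1*(-4632) = (8 - 72*9 + 2*9²) - 1*(-4632) = (8 - 648 + 2*81) + 4632 = (8 - 648 + 162) + 4632 = -478 + 4632 = 4154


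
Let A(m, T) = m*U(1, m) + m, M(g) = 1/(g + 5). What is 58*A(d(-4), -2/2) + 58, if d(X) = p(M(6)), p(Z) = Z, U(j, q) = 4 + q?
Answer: 10266/121 ≈ 84.843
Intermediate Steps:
M(g) = 1/(5 + g)
d(X) = 1/11 (d(X) = 1/(5 + 6) = 1/11)
A(m, T) = m + m*(4 + m) (A(m, T) = m*(4 + m) + m = m + m*(4 + m))
58*A(d(-4), -2/2) + 58 = 58*((5 + 1/11)/11) + 58 = 58*((1/11)*(56/11)) + 58 = 58*(56/121) + 58 = 3248/121 + 58 = 10266/121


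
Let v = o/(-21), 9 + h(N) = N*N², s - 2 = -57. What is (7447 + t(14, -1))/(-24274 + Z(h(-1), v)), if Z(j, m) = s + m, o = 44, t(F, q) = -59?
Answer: -155148/510953 ≈ -0.30364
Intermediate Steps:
s = -55 (s = 2 - 57 = -55)
h(N) = -9 + N³ (h(N) = -9 + N*N² = -9 + N³)
v = -44/21 (v = 44/(-21) = 44*(-1/21) = -44/21 ≈ -2.0952)
Z(j, m) = -55 + m
(7447 + t(14, -1))/(-24274 + Z(h(-1), v)) = (7447 - 59)/(-24274 + (-55 - 44/21)) = 7388/(-24274 - 1199/21) = 7388/(-510953/21) = 7388*(-21/510953) = -155148/510953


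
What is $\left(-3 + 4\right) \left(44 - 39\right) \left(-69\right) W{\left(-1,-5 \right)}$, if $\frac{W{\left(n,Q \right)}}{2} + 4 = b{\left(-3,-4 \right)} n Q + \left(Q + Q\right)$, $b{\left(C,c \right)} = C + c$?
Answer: $33810$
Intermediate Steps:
$W{\left(n,Q \right)} = -8 + 4 Q - 14 Q n$ ($W{\left(n,Q \right)} = -8 + 2 \left(\left(-3 - 4\right) n Q + \left(Q + Q\right)\right) = -8 + 2 \left(- 7 n Q + 2 Q\right) = -8 + 2 \left(- 7 Q n + 2 Q\right) = -8 + 2 \left(2 Q - 7 Q n\right) = -8 - \left(- 4 Q + 14 Q n\right) = -8 + 4 Q - 14 Q n$)
$\left(-3 + 4\right) \left(44 - 39\right) \left(-69\right) W{\left(-1,-5 \right)} = \left(-3 + 4\right) \left(44 - 39\right) \left(-69\right) \left(-8 + 4 \left(-5\right) - \left(-70\right) \left(-1\right)\right) = 1 \cdot 5 \left(-69\right) \left(-8 - 20 - 70\right) = 5 \left(-69\right) \left(-98\right) = \left(-345\right) \left(-98\right) = 33810$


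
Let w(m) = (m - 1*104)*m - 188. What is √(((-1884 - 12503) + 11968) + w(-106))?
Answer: √19653 ≈ 140.19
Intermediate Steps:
w(m) = -188 + m*(-104 + m) (w(m) = (m - 104)*m - 188 = (-104 + m)*m - 188 = m*(-104 + m) - 188 = -188 + m*(-104 + m))
√(((-1884 - 12503) + 11968) + w(-106)) = √(((-1884 - 12503) + 11968) + (-188 + (-106)² - 104*(-106))) = √((-14387 + 11968) + (-188 + 11236 + 11024)) = √(-2419 + 22072) = √19653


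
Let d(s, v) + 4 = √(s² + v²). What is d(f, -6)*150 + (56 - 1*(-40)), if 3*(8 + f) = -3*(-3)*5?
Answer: -504 + 150*√85 ≈ 878.93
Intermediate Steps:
f = 7 (f = -8 + (-3*(-3)*5)/3 = -8 + (9*5)/3 = -8 + (⅓)*45 = -8 + 15 = 7)
d(s, v) = -4 + √(s² + v²)
d(f, -6)*150 + (56 - 1*(-40)) = (-4 + √(7² + (-6)²))*150 + (56 - 1*(-40)) = (-4 + √(49 + 36))*150 + (56 + 40) = (-4 + √85)*150 + 96 = (-600 + 150*√85) + 96 = -504 + 150*√85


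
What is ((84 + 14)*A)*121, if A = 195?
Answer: 2312310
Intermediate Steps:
((84 + 14)*A)*121 = ((84 + 14)*195)*121 = (98*195)*121 = 19110*121 = 2312310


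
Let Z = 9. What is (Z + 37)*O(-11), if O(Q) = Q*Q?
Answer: 5566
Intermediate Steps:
O(Q) = Q²
(Z + 37)*O(-11) = (9 + 37)*(-11)² = 46*121 = 5566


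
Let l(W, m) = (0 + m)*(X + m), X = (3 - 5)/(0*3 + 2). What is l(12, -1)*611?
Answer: 1222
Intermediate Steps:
X = -1 (X = -2/(0 + 2) = -2/2 = -2*½ = -1)
l(W, m) = m*(-1 + m) (l(W, m) = (0 + m)*(-1 + m) = m*(-1 + m))
l(12, -1)*611 = -(-1 - 1)*611 = -1*(-2)*611 = 2*611 = 1222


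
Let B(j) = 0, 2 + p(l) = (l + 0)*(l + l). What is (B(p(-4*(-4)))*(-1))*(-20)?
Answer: 0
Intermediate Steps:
p(l) = -2 + 2*l² (p(l) = -2 + (l + 0)*(l + l) = -2 + l*(2*l) = -2 + 2*l²)
(B(p(-4*(-4)))*(-1))*(-20) = (0*(-1))*(-20) = 0*(-20) = 0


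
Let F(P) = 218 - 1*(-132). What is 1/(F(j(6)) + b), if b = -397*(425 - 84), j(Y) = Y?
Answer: -1/135027 ≈ -7.4059e-6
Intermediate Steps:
F(P) = 350 (F(P) = 218 + 132 = 350)
b = -135377 (b = -397*341 = -135377)
1/(F(j(6)) + b) = 1/(350 - 135377) = 1/(-135027) = -1/135027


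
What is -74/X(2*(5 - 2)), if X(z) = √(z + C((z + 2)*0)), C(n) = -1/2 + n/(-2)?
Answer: -74*√22/11 ≈ -31.554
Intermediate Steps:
C(n) = -½ - n/2 (C(n) = -1*½ + n*(-½) = -½ - n/2)
X(z) = √(-½ + z) (X(z) = √(z + (-½ - (z + 2)*0/2)) = √(z + (-½ - (2 + z)*0/2)) = √(z + (-½ - ½*0)) = √(z + (-½ + 0)) = √(z - ½) = √(-½ + z))
-74/X(2*(5 - 2)) = -74*2/√(-2 + 4*(2*(5 - 2))) = -74*2/√(-2 + 4*(2*3)) = -74*2/√(-2 + 4*6) = -74*2/√(-2 + 24) = -74*√22/11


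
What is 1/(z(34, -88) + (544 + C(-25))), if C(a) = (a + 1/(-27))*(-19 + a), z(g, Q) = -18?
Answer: 27/43946 ≈ 0.00061439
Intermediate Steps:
C(a) = (-19 + a)*(-1/27 + a) (C(a) = (a - 1/27)*(-19 + a) = (-1/27 + a)*(-19 + a) = (-19 + a)*(-1/27 + a))
1/(z(34, -88) + (544 + C(-25))) = 1/(-18 + (544 + (19/27 + (-25)² - 514/27*(-25)))) = 1/(-18 + (544 + (19/27 + 625 + 12850/27))) = 1/(-18 + (544 + 29744/27)) = 1/(-18 + 44432/27) = 1/(43946/27) = 27/43946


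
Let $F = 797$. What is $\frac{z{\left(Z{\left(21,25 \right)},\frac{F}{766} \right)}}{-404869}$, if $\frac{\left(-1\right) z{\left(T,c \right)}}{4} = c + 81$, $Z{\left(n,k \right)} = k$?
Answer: $\frac{4334}{5347063} \approx 0.00081054$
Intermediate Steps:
$z{\left(T,c \right)} = -324 - 4 c$ ($z{\left(T,c \right)} = - 4 \left(c + 81\right) = - 4 \left(81 + c\right) = -324 - 4 c$)
$\frac{z{\left(Z{\left(21,25 \right)},\frac{F}{766} \right)}}{-404869} = \frac{-324 - 4 \cdot \frac{797}{766}}{-404869} = \left(-324 - 4 \cdot 797 \cdot \frac{1}{766}\right) \left(- \frac{1}{404869}\right) = \left(-324 - \frac{1594}{383}\right) \left(- \frac{1}{404869}\right) = \left(- \frac{125686}{383}\right) \left(- \frac{1}{404869}\right) = \frac{4334}{5347063}$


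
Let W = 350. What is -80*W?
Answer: -28000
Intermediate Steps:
-80*W = -80*350 = -28000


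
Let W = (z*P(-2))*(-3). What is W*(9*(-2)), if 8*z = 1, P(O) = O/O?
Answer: 27/4 ≈ 6.7500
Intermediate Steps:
P(O) = 1
z = ⅛ (z = (⅛)*1 = ⅛ ≈ 0.12500)
W = -3/8 (W = ((⅛)*1)*(-3) = (⅛)*(-3) = -3/8 ≈ -0.37500)
W*(9*(-2)) = -27*(-2)/8 = -3/8*(-18) = 27/4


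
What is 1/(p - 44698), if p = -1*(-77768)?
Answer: 1/33070 ≈ 3.0239e-5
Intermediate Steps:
p = 77768
1/(p - 44698) = 1/(77768 - 44698) = 1/33070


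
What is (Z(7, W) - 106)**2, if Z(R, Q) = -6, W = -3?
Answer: 12544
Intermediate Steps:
(Z(7, W) - 106)**2 = (-6 - 106)**2 = (-112)**2 = 12544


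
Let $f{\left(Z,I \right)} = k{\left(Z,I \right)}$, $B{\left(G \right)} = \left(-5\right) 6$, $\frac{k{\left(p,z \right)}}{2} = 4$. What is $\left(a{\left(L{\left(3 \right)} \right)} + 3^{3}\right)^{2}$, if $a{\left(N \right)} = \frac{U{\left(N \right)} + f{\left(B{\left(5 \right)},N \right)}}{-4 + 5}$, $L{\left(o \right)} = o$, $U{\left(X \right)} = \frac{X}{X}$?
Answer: $1296$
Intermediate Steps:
$k{\left(p,z \right)} = 8$ ($k{\left(p,z \right)} = 2 \cdot 4 = 8$)
$U{\left(X \right)} = 1$
$B{\left(G \right)} = -30$
$f{\left(Z,I \right)} = 8$
$a{\left(N \right)} = 9$ ($a{\left(N \right)} = \frac{1 + 8}{-4 + 5} = \frac{9}{1} = 9 \cdot 1 = 9$)
$\left(a{\left(L{\left(3 \right)} \right)} + 3^{3}\right)^{2} = \left(9 + 3^{3}\right)^{2} = \left(9 + 27\right)^{2} = 36^{2} = 1296$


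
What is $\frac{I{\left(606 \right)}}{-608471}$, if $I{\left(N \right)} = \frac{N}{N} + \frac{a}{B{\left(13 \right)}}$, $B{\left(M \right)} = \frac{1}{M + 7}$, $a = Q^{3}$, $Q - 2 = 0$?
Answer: $- \frac{161}{608471} \approx -0.0002646$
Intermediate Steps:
$Q = 2$ ($Q = 2 + 0 = 2$)
$a = 8$ ($a = 2^{3} = 8$)
$B{\left(M \right)} = \frac{1}{7 + M}$
$I{\left(N \right)} = 161$ ($I{\left(N \right)} = \frac{N}{N} + \frac{8}{\frac{1}{7 + 13}} = 1 + \frac{8}{\frac{1}{20}} = 1 + 8 \frac{1}{\frac{1}{20}} = 1 + 8 \cdot 20 = 1 + 160 = 161$)
$\frac{I{\left(606 \right)}}{-608471} = \frac{161}{-608471} = 161 \left(- \frac{1}{608471}\right) = - \frac{161}{608471}$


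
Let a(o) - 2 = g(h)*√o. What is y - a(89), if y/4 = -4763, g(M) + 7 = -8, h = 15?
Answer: -19054 + 15*√89 ≈ -18913.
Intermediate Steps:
g(M) = -15 (g(M) = -7 - 8 = -15)
a(o) = 2 - 15*√o
y = -19052 (y = 4*(-4763) = -19052)
y - a(89) = -19052 - (2 - 15*√89) = -19052 + (-2 + 15*√89) = -19054 + 15*√89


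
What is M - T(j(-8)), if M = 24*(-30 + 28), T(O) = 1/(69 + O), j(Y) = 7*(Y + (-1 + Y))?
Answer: -2399/50 ≈ -47.980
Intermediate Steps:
j(Y) = -7 + 14*Y (j(Y) = 7*(-1 + 2*Y) = -7 + 14*Y)
M = -48 (M = 24*(-2) = -48)
M - T(j(-8)) = -48 - 1/(69 + (-7 + 14*(-8))) = -48 - 1/(69 + (-7 - 112)) = -48 - 1/(69 - 119) = -48 - 1/(-50) = -48 - 1*(-1/50) = -48 + 1/50 = -2399/50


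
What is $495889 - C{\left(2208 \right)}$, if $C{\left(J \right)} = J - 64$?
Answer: $493745$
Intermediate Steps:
$C{\left(J \right)} = -64 + J$ ($C{\left(J \right)} = J - 64 = -64 + J$)
$495889 - C{\left(2208 \right)} = 495889 - \left(-64 + 2208\right) = 495889 - 2144 = 493745$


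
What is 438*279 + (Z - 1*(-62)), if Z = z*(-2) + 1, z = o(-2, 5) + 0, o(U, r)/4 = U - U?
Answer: 122265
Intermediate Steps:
o(U, r) = 0 (o(U, r) = 4*(U - U) = 4*0 = 0)
z = 0 (z = 0 + 0 = 0)
Z = 1 (Z = 0*(-2) + 1 = 0 + 1 = 1)
438*279 + (Z - 1*(-62)) = 438*279 + (1 - 1*(-62)) = 122202 + (1 + 62) = 122202 + 63 = 122265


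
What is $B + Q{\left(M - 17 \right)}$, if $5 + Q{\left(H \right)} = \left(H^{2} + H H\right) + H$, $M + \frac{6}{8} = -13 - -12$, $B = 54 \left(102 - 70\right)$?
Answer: $\frac{19259}{8} \approx 2407.4$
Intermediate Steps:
$B = 1728$ ($B = 54 \cdot 32 = 1728$)
$M = - \frac{7}{4}$ ($M = - \frac{3}{4} - 1 = - \frac{7}{4} \approx -1.75$)
$Q{\left(H \right)} = -5 + H + 2 H^{2}$ ($Q{\left(H \right)} = -5 + \left(\left(H^{2} + H H\right) + H\right) = -5 + \left(\left(H^{2} + H^{2}\right) + H\right) = -5 + \left(2 H^{2} + H\right) = -5 + \left(H + 2 H^{2}\right) = -5 + H + 2 H^{2}$)
$B + Q{\left(M - 17 \right)} = 1728 - \left(\frac{95}{4} - 2 \left(- \frac{7}{4} - 17\right)^{2}\right) = 1728 - \left(\frac{95}{4} - \frac{5625}{8}\right) = 1728 - - \frac{5435}{8} = 1728 + \frac{5435}{8} = \frac{19259}{8}$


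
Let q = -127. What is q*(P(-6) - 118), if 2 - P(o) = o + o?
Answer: 13208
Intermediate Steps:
P(o) = 2 - 2*o (P(o) = 2 - (o + o) = 2 - 2*o)
q*(P(-6) - 118) = -127*((2 - 2*(-6)) - 118) = -127*((2 + 12) - 118) = -127*(14 - 118) = -127*(-104) = 13208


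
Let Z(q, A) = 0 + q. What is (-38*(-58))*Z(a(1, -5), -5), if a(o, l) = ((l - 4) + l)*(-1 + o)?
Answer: 0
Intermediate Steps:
a(o, l) = (-1 + o)*(-4 + 2*l) (a(o, l) = ((-4 + l) + l)*(-1 + o) = (-4 + 2*l)*(-1 + o) = (-1 + o)*(-4 + 2*l))
Z(q, A) = q
(-38*(-58))*Z(a(1, -5), -5) = (-38*(-58))*(4 - 4*1 - 2*(-5) + 2*(-5)*1) = 2204*(4 - 4 + 10 - 10) = 2204*0 = 0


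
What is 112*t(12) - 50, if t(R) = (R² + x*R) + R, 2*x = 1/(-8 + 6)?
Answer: 17086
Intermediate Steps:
x = -¼ (x = 1/(2*(-8 + 6)) = (½)/(-2) = (½)*(-½) = -¼ ≈ -0.25000)
t(R) = R² + 3*R/4 (t(R) = (R² - R/4) + R = R² + 3*R/4)
112*t(12) - 50 = 112*((¼)*12*(3 + 4*12)) - 50 = 112*((¼)*12*(3 + 48)) - 50 = 112*((¼)*12*51) - 50 = 112*153 - 50 = 17136 - 50 = 17086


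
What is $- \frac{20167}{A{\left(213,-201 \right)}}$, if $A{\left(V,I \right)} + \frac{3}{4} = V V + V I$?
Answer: $- \frac{80668}{10221} \approx -7.8924$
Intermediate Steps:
$A{\left(V,I \right)} = - \frac{3}{4} + V^{2} + I V$ ($A{\left(V,I \right)} = - \frac{3}{4} + \left(V V + V I\right) = - \frac{3}{4} + \left(V^{2} + I V\right) = - \frac{3}{4} + V^{2} + I V$)
$- \frac{20167}{A{\left(213,-201 \right)}} = - \frac{20167}{- \frac{3}{4} + 213^{2} - 42813} = - \frac{20167}{- \frac{3}{4} + 45369 - 42813} = - \frac{20167}{\frac{10221}{4}} = \left(-20167\right) \frac{4}{10221} = - \frac{80668}{10221}$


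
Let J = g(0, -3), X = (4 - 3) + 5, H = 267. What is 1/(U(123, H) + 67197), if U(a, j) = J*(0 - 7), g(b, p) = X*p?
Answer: 1/67323 ≈ 1.4854e-5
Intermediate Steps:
X = 6 (X = 1 + 5 = 6)
g(b, p) = 6*p
J = -18 (J = 6*(-3) = -18)
U(a, j) = 126 (U(a, j) = -18*(0 - 7) = -18*(-7) = 126)
1/(U(123, H) + 67197) = 1/(126 + 67197) = 1/67323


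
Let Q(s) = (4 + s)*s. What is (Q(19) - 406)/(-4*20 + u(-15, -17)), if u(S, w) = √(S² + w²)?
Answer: -1240/2943 - 31*√514/5886 ≈ -0.54074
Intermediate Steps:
Q(s) = s*(4 + s)
(Q(19) - 406)/(-4*20 + u(-15, -17)) = (19*(4 + 19) - 406)/(-4*20 + √((-15)² + (-17)²)) = (19*23 - 406)/(-80 + √(225 + 289)) = (437 - 406)/(-80 + √514) = 31/(-80 + √514)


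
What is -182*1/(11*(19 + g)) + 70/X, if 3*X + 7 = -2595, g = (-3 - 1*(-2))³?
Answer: -128786/128799 ≈ -0.99990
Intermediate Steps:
g = -1 (g = (-3 + 2)³ = (-1)³ = -1)
X = -2602/3 (X = -7/3 + (⅓)*(-2595) = -7/3 - 865 = -2602/3 ≈ -867.33)
-182*1/(11*(19 + g)) + 70/X = -182*1/(11*(19 - 1)) + 70/(-2602/3) = -182/(18*11) + 70*(-3/2602) = -182/198 - 105/1301 = -182*1/198 - 105/1301 = -91/99 - 105/1301 = -128786/128799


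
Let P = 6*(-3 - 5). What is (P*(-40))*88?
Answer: 168960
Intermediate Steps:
P = -48 (P = 6*(-8) = -48)
(P*(-40))*88 = -48*(-40)*88 = 1920*88 = 168960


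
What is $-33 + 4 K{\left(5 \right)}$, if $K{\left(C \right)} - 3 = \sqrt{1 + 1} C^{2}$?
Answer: $-21 + 100 \sqrt{2} \approx 120.42$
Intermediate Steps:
$K{\left(C \right)} = 3 + \sqrt{2} C^{2}$ ($K{\left(C \right)} = 3 + \sqrt{1 + 1} C^{2} = 3 + \sqrt{2} C^{2}$)
$-33 + 4 K{\left(5 \right)} = -33 + 4 \left(3 + \sqrt{2} \cdot 5^{2}\right) = -33 + 4 \left(3 + \sqrt{2} \cdot 25\right) = -33 + 4 \left(3 + 25 \sqrt{2}\right) = -33 + \left(12 + 100 \sqrt{2}\right) = -21 + 100 \sqrt{2}$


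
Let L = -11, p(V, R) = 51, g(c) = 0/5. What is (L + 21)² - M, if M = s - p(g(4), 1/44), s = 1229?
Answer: -1078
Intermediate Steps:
g(c) = 0 (g(c) = 0*(⅕) = 0)
M = 1178 (M = 1229 - 1*51 = 1229 - 51 = 1178)
(L + 21)² - M = (-11 + 21)² - 1*1178 = 10² - 1178 = 100 - 1178 = -1078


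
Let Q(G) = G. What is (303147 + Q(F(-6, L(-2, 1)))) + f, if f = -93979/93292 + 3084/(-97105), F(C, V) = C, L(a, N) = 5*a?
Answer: 2746181179308737/9059119660 ≈ 3.0314e+5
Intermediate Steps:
f = -9413543323/9059119660 (f = -93979*1/93292 + 3084*(-1/97105) = -93979/93292 - 3084/97105 = -9413543323/9059119660 ≈ -1.0391)
(303147 + Q(F(-6, L(-2, 1)))) + f = (303147 - 6) - 9413543323/9059119660 = 303141 - 9413543323/9059119660 = 2746181179308737/9059119660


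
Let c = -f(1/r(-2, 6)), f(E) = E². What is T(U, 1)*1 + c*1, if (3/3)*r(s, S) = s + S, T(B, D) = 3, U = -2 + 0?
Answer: 47/16 ≈ 2.9375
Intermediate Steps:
U = -2
r(s, S) = S + s (r(s, S) = s + S = S + s)
c = -1/16 (c = -(1/(6 - 2))² = -(1/4)² = -(1*(¼))² = -(¼)² = -1*1/16 = -1/16 ≈ -0.062500)
T(U, 1)*1 + c*1 = 3*1 - 1/16*1 = 3 - 1/16 = 47/16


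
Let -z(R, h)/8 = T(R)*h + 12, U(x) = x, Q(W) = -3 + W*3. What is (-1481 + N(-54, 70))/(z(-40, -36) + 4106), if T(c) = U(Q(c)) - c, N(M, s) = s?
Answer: 1411/19894 ≈ 0.070926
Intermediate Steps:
Q(W) = -3 + 3*W
T(c) = -3 + 2*c (T(c) = (-3 + 3*c) - c = -3 + 2*c)
z(R, h) = -96 - 8*h*(-3 + 2*R) (z(R, h) = -8*((-3 + 2*R)*h + 12) = -8*(h*(-3 + 2*R) + 12) = -8*(12 + h*(-3 + 2*R)) = -96 - 8*h*(-3 + 2*R))
(-1481 + N(-54, 70))/(z(-40, -36) + 4106) = (-1481 + 70)/((-96 + 24*(-36) - 16*(-40)*(-36)) + 4106) = -1411/((-96 - 864 - 23040) + 4106) = -1411/(-24000 + 4106) = -1411/(-19894) = -1411*(-1/19894) = 1411/19894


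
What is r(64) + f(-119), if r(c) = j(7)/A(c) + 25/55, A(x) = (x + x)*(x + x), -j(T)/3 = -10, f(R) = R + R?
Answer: -21405531/90112 ≈ -237.54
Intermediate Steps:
f(R) = 2*R
j(T) = 30 (j(T) = -3*(-10) = 30)
A(x) = 4*x² (A(x) = (2*x)*(2*x) = 4*x²)
r(c) = 5/11 + 15/(2*c²) (r(c) = 30/((4*c²)) + 25/55 = 30*(1/(4*c²)) + 25*(1/55) = 15/(2*c²) + 5/11 = 5/11 + 15/(2*c²))
r(64) + f(-119) = (5/11 + (15/2)/64²) + 2*(-119) = (5/11 + (15/2)*(1/4096)) - 238 = (5/11 + 15/8192) - 238 = 41125/90112 - 238 = -21405531/90112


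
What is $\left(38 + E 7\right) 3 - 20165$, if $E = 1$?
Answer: $-20030$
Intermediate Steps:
$\left(38 + E 7\right) 3 - 20165 = \left(38 + 1 \cdot 7\right) 3 - 20165 = \left(38 + 7\right) 3 - 20165 = 45 \cdot 3 - 20165 = 135 - 20165 = -20030$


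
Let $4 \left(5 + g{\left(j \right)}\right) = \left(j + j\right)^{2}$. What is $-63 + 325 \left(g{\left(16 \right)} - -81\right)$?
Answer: $107837$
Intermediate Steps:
$g{\left(j \right)} = -5 + j^{2}$ ($g{\left(j \right)} = -5 + \frac{\left(j + j\right)^{2}}{4} = -5 + \frac{\left(2 j\right)^{2}}{4} = -5 + \frac{4 j^{2}}{4} = -5 + j^{2}$)
$-63 + 325 \left(g{\left(16 \right)} - -81\right) = -63 + 325 \left(\left(-5 + 16^{2}\right) - -81\right) = -63 + 325 \left(\left(-5 + 256\right) + 81\right) = -63 + 325 \left(251 + 81\right) = -63 + 325 \cdot 332 = -63 + 107900 = 107837$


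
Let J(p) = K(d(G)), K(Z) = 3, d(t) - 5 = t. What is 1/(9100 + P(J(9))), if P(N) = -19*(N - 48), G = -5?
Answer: 1/9955 ≈ 0.00010045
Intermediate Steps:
d(t) = 5 + t
J(p) = 3
P(N) = 912 - 19*N (P(N) = -19*(-48 + N) = 912 - 19*N)
1/(9100 + P(J(9))) = 1/(9100 + (912 - 19*3)) = 1/(9100 + (912 - 57)) = 1/(9100 + 855) = 1/9955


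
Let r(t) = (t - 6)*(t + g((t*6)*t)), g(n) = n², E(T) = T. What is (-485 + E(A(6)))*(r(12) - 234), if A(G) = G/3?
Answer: -2163267162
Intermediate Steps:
A(G) = G/3 (A(G) = G*(⅓) = G/3)
r(t) = (-6 + t)*(t + 36*t⁴) (r(t) = (t - 6)*(t + ((t*6)*t)²) = (-6 + t)*(t + ((6*t)*t)²) = (-6 + t)*(t + (6*t²)²) = (-6 + t)*(t + 36*t⁴))
(-485 + E(A(6)))*(r(12) - 234) = (-485 + (⅓)*6)*(12*(-6 + 12 - 216*12³ + 36*12⁴) - 234) = (-485 + 2)*(12*(-6 + 12 - 216*1728 + 36*20736) - 234) = -483*(12*(-6 + 12 - 373248 + 746496) - 234) = -483*(12*373254 - 234) = -483*(4479048 - 234) = -483*4478814 = -2163267162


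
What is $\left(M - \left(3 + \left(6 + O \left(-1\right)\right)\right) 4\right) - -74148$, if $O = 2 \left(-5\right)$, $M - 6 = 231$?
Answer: $74309$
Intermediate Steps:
$M = 237$ ($M = 6 + 231 = 237$)
$O = -10$
$\left(M - \left(3 + \left(6 + O \left(-1\right)\right)\right) 4\right) - -74148 = \left(237 - \left(3 + \left(6 - -10\right)\right) 4\right) - -74148 = \left(237 - \left(3 + \left(6 + 10\right)\right) 4\right) + 74148 = \left(237 - \left(3 + 16\right) 4\right) + 74148 = \left(237 - 19 \cdot 4\right) + 74148 = \left(237 - 76\right) + 74148 = 161 + 74148 = 74309$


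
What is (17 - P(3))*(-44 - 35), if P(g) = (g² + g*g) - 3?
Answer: -158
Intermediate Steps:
P(g) = -3 + 2*g² (P(g) = (g² + g²) - 3 = 2*g² - 3 = -3 + 2*g²)
(17 - P(3))*(-44 - 35) = (17 - (-3 + 2*3²))*(-44 - 35) = (17 - (-3 + 2*9))*(-79) = (17 - (-3 + 18))*(-79) = (17 - 1*15)*(-79) = (17 - 15)*(-79) = 2*(-79) = -158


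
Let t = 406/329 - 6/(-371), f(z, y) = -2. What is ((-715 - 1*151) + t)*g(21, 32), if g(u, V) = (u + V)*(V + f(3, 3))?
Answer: -452359260/329 ≈ -1.3750e+6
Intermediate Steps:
g(u, V) = (-2 + V)*(V + u) (g(u, V) = (u + V)*(V - 2) = (V + u)*(-2 + V) = (-2 + V)*(V + u))
t = 21800/17437 (t = 406*(1/329) - 6*(-1/371) = 58/47 + 6/371 = 21800/17437 ≈ 1.2502)
((-715 - 1*151) + t)*g(21, 32) = ((-715 - 1*151) + 21800/17437)*(32² - 2*32 - 2*21 + 32*21) = ((-715 - 151) + 21800/17437)*(1024 - 64 - 42 + 672) = (-866 + 21800/17437)*1590 = -15078642/17437*1590 = -452359260/329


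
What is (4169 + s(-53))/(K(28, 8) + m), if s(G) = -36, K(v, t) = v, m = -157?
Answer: -4133/129 ≈ -32.039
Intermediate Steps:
(4169 + s(-53))/(K(28, 8) + m) = (4169 - 36)/(28 - 157) = 4133/(-129) = 4133*(-1/129) = -4133/129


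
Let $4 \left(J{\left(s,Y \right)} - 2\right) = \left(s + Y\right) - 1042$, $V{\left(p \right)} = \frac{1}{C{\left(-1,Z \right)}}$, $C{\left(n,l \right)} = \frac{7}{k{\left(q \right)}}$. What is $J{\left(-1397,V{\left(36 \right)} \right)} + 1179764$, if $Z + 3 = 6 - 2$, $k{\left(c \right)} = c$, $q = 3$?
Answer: $\frac{16508189}{14} \approx 1.1792 \cdot 10^{6}$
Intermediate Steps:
$Z = 1$ ($Z = -3 + \left(6 - 2\right) = -3 + 4 = 1$)
$C{\left(n,l \right)} = \frac{7}{3}$
$V{\left(p \right)} = \frac{3}{7}$ ($V{\left(p \right)} = \frac{1}{\frac{7}{3}} = \frac{3}{7}$)
$J{\left(s,Y \right)} = - \frac{517}{2} + \frac{Y}{4} + \frac{s}{4}$ ($J{\left(s,Y \right)} = 2 + \frac{\left(s + Y\right) - 1042}{4} = 2 + \frac{\left(Y + s\right) - 1042}{4} = 2 + \frac{-1042 + Y + s}{4} = 2 + \left(- \frac{521}{2} + \frac{Y}{4} + \frac{s}{4}\right) = - \frac{517}{2} + \frac{Y}{4} + \frac{s}{4}$)
$J{\left(-1397,V{\left(36 \right)} \right)} + 1179764 = \left(- \frac{517}{2} + \frac{1}{4} \cdot \frac{3}{7} + \frac{1}{4} \left(-1397\right)\right) + 1179764 = \left(- \frac{517}{2} + \frac{3}{28} - \frac{1397}{4}\right) + 1179764 = - \frac{8507}{14} + 1179764 = \frac{16508189}{14}$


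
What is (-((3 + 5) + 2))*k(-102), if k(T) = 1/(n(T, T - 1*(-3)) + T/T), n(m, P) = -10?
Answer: 10/9 ≈ 1.1111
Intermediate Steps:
k(T) = -1/9 (k(T) = 1/(-10 + T/T) = 1/(-10 + 1) = 1/(-9) = -1/9)
(-((3 + 5) + 2))*k(-102) = -((3 + 5) + 2)*(-1/9) = -(8 + 2)*(-1/9) = -1*10*(-1/9) = -10*(-1/9) = 10/9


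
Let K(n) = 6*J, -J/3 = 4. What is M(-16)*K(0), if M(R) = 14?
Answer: -1008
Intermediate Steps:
J = -12 (J = -3*4 = -12)
K(n) = -72 (K(n) = 6*(-12) = -72)
M(-16)*K(0) = 14*(-72) = -1008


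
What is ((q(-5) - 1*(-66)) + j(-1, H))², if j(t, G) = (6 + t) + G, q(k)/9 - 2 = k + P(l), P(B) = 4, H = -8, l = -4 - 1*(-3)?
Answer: 5184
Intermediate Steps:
l = -1 (l = -4 + 3 = -1)
q(k) = 54 + 9*k (q(k) = 18 + 9*(k + 4) = 18 + 9*(4 + k) = 18 + (36 + 9*k) = 54 + 9*k)
j(t, G) = 6 + G + t
((q(-5) - 1*(-66)) + j(-1, H))² = (((54 + 9*(-5)) - 1*(-66)) + (6 - 8 - 1))² = (((54 - 45) + 66) - 3)² = ((9 + 66) - 3)² = (75 - 3)² = 72² = 5184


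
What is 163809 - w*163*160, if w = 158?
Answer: -3956831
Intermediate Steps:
163809 - w*163*160 = 163809 - 158*163*160 = 163809 - 25754*160 = 163809 - 1*4120640 = 163809 - 4120640 = -3956831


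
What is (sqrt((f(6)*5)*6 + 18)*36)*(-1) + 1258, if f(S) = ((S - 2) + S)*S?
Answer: 1258 - 108*sqrt(202) ≈ -276.97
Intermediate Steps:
f(S) = S*(-2 + 2*S) (f(S) = ((-2 + S) + S)*S = (-2 + 2*S)*S = S*(-2 + 2*S))
(sqrt((f(6)*5)*6 + 18)*36)*(-1) + 1258 = (sqrt(((2*6*(-1 + 6))*5)*6 + 18)*36)*(-1) + 1258 = (sqrt(((2*6*5)*5)*6 + 18)*36)*(-1) + 1258 = (sqrt((60*5)*6 + 18)*36)*(-1) + 1258 = (sqrt(300*6 + 18)*36)*(-1) + 1258 = (sqrt(1800 + 18)*36)*(-1) + 1258 = (sqrt(1818)*36)*(-1) + 1258 = ((3*sqrt(202))*36)*(-1) + 1258 = (108*sqrt(202))*(-1) + 1258 = -108*sqrt(202) + 1258 = 1258 - 108*sqrt(202)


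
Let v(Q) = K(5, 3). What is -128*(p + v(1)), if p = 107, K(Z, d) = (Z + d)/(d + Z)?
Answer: -13824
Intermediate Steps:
K(Z, d) = 1 (K(Z, d) = (Z + d)/(Z + d) = 1)
v(Q) = 1
-128*(p + v(1)) = -128*(107 + 1) = -128*108 = -13824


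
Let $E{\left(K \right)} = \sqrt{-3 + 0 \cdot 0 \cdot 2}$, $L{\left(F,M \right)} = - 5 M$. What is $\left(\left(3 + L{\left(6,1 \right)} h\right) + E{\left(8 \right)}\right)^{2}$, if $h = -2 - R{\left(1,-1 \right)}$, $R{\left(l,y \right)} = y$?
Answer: $\left(8 + i \sqrt{3}\right)^{2} \approx 61.0 + 27.713 i$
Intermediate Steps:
$h = -1$ ($h = -2 - -1 = -2 + 1 = -1$)
$E{\left(K \right)} = i \sqrt{3}$ ($E{\left(K \right)} = \sqrt{-3 + 0 \cdot 2} = \sqrt{-3 + 0} = \sqrt{-3} = i \sqrt{3}$)
$\left(\left(3 + L{\left(6,1 \right)} h\right) + E{\left(8 \right)}\right)^{2} = \left(\left(3 + \left(-5\right) 1 \left(-1\right)\right) + i \sqrt{3}\right)^{2} = \left(\left(3 - -5\right) + i \sqrt{3}\right)^{2} = \left(\left(3 + 5\right) + i \sqrt{3}\right)^{2} = \left(8 + i \sqrt{3}\right)^{2}$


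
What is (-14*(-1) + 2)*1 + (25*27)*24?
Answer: 16216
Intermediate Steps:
(-14*(-1) + 2)*1 + (25*27)*24 = (14 + 2)*1 + 675*24 = 16*1 + 16200 = 16 + 16200 = 16216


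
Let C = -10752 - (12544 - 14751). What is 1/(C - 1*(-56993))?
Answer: 1/48448 ≈ 2.0641e-5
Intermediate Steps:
C = -8545 (C = -10752 - 1*(-2207) = -10752 + 2207 = -8545)
1/(C - 1*(-56993)) = 1/(-8545 - 1*(-56993)) = 1/(-8545 + 56993) = 1/48448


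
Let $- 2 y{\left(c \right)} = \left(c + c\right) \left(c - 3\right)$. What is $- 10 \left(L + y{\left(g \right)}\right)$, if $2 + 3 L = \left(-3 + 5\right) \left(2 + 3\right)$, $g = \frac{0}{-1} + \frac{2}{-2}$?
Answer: $\frac{40}{3} \approx 13.333$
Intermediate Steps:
$g = -1$ ($g = 0 \left(-1\right) + 2 \left(- \frac{1}{2}\right) = 0 - 1 = -1$)
$L = \frac{8}{3}$ ($L = - \frac{2}{3} + \frac{\left(-3 + 5\right) \left(2 + 3\right)}{3} = - \frac{2}{3} + \frac{2 \cdot 5}{3} = - \frac{2}{3} + \frac{1}{3} \cdot 10 = - \frac{2}{3} + \frac{10}{3} = \frac{8}{3} \approx 2.6667$)
$y{\left(c \right)} = - c \left(-3 + c\right)$ ($y{\left(c \right)} = - \frac{\left(c + c\right) \left(c - 3\right)}{2} = - \frac{2 c \left(-3 + c\right)}{2} = - c \left(-3 + c\right)$)
$- 10 \left(L + y{\left(g \right)}\right) = - 10 \left(\frac{8}{3} - \left(3 - -1\right)\right) = - 10 \left(\frac{8}{3} - \left(3 + 1\right)\right) = - 10 \left(\frac{8}{3} - 4\right) = \left(-10\right) \left(- \frac{4}{3}\right) = \frac{40}{3}$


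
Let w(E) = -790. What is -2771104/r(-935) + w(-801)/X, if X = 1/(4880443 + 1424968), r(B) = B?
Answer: -4657489064046/935 ≈ -4.9813e+9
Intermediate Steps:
X = 1/6305411 ≈ 1.5859e-7
-2771104/r(-935) + w(-801)/X = -2771104/(-935) - 790/1/6305411 = -2771104*(-1/935) - 790*6305411 = 2771104/935 - 4981274690 = -4657489064046/935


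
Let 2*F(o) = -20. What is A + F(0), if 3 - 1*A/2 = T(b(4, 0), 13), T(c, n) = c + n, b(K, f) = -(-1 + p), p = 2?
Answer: -28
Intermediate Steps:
F(o) = -10 (F(o) = (½)*(-20) = -10)
b(K, f) = -1 (b(K, f) = -(-1 + 2) = -1*1 = -1)
A = -18 (A = 6 - 2*(-1 + 13) = 6 - 2*12 = 6 - 24 = -18)
A + F(0) = -18 - 10 = -28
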